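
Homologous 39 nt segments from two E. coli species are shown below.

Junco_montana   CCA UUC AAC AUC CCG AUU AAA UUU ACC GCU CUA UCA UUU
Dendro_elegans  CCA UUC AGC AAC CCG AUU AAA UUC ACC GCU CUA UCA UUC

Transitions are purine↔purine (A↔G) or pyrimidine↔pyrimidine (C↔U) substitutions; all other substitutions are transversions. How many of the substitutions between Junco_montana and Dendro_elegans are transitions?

Mismatches occur at site 8 (A/G, transition), site 11 (U/A, transversion), site 24 (U/C, transition), site 39 (U/C, transition).
Of the 4 differences, 3 transitions and 1 transversion, so the answer is 3.

3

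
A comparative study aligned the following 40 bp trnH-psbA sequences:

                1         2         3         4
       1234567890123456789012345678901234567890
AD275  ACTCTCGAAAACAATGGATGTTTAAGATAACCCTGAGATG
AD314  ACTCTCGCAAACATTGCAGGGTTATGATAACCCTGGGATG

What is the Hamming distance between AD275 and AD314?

Differing sites — 8:A/C; 14:A/T; 17:G/C; 19:T/G; 21:T/G; 25:A/T; 36:A/G.
That gives 7 mismatches out of 40 aligned sites, so the Hamming distance is 7.

7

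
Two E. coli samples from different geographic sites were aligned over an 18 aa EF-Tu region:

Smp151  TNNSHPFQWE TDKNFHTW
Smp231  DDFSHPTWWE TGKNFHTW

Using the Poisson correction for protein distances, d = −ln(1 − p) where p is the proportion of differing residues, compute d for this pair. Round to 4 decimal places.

The sequences differ at positions 1 (T/D), 2 (N/D), 3 (N/F), 7 (F/T), 8 (Q/W), 12 (D/G).
p = 6/18 = 0.333333.
d = −ln(1 − 0.333333) = −ln(0.666667) = 0.4055.

0.4055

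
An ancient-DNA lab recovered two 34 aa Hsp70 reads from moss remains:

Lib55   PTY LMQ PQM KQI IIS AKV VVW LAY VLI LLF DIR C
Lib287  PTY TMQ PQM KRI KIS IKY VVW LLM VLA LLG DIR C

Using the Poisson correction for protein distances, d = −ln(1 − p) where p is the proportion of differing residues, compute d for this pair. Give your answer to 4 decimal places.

Mismatches occur at site 4 (L/T), site 11 (Q/R), site 13 (I/K), site 16 (A/I), site 18 (V/Y), site 23 (A/L), site 24 (Y/M), site 27 (I/A), site 30 (F/G).
p = 9/34 = 0.264706.
d = −ln(1 − 0.264706) = −ln(0.735294) = 0.3075.

0.3075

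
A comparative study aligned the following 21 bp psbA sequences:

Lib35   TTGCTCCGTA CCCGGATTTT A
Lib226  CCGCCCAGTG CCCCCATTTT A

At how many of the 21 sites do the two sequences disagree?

Differing sites — 1:T/C; 2:T/C; 5:T/C; 7:C/A; 10:A/G; 14:G/C; 15:G/C.
That gives 7 mismatches out of 21 aligned sites, so the Hamming distance is 7.

7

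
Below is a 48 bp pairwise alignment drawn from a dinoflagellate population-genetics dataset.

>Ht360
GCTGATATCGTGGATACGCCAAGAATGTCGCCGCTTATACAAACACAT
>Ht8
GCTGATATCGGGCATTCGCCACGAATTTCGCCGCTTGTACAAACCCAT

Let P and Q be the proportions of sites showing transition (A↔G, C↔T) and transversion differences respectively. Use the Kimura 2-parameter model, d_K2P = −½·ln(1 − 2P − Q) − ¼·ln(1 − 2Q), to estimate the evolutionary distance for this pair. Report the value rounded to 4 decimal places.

0.1631

Differing sites — 11:T/G (Tv); 13:G/C (Tv); 16:A/T (Tv); 22:A/C (Tv); 27:G/T (Tv); 37:A/G (Ti); 45:A/C (Tv).
Of the 7 differences, 1 transition and 6 transversions over 48 sites: P = 1/48 = 0.020833, Q = 6/48 = 0.125000.
d = −0.5·ln(0.833334) − 0.25·ln(0.750000) = −0.5·(-0.182321) − 0.25·(-0.287682) = 0.1631.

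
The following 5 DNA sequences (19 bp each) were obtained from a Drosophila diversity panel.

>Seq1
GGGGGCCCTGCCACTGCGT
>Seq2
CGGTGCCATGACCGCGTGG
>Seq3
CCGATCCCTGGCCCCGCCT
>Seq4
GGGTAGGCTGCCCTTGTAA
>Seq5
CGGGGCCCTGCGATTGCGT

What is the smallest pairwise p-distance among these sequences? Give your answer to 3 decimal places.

0.158

Pairwise Hamming distances:
  Seq1 vs Seq2: 9
  Seq1 vs Seq3: 8
  Seq1 vs Seq4: 9
  Seq1 vs Seq5: 3
  Seq2 vs Seq3: 9
  Seq2 vs Seq4: 10
  Seq2 vs Seq5: 9
  Seq3 vs Seq4: 12
  Seq3 vs Seq5: 9
  Seq4 vs Seq5: 10
The smallest is 3 mismatches, between Seq1 and Seq5; p = 3/19 = 0.158.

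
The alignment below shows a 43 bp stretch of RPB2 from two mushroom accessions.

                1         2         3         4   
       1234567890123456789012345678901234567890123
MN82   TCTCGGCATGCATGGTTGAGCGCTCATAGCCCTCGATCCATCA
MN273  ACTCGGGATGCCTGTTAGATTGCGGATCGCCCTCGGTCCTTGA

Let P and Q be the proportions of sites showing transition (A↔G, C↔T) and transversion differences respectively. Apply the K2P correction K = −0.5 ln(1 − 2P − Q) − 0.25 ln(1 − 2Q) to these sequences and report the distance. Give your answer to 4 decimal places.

0.3937

The sequences differ at positions 1 (T/A, transversion), 7 (C/G, transversion), 12 (A/C, transversion), 15 (G/T, transversion), 17 (T/A, transversion), 20 (G/T, transversion), 21 (C/T, transition), 24 (T/G, transversion), 25 (C/G, transversion), 28 (A/C, transversion), 36 (A/G, transition), 40 (A/T, transversion), 42 (C/G, transversion).
Of the 13 differences, 2 transitions and 11 transversions over 43 sites: P = 2/43 = 0.046512, Q = 11/43 = 0.255814.
d = −0.5·ln(0.651162) − 0.25·ln(0.488372) = −0.5·(-0.428997) − 0.25·(-0.716678) = 0.3937.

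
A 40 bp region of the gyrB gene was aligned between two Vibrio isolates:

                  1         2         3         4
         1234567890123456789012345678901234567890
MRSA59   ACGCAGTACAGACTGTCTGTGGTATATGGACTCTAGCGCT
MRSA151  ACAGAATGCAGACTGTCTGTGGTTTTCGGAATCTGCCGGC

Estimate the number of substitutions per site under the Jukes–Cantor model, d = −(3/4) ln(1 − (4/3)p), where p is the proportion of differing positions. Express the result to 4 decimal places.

0.3831

Mismatches occur at site 3 (G/A), site 4 (C/G), site 6 (G/A), site 8 (A/G), site 24 (A/T), site 26 (A/T), site 27 (T/C), site 31 (C/A), site 35 (A/G), site 36 (G/C), site 39 (C/G), site 40 (T/C).
p = 12/40 = 0.300000.
d = −0.75 · ln(1 − (4/3)·0.300000) = −0.75 · ln(0.600000) = −0.75 · (-0.510826) = 0.3831.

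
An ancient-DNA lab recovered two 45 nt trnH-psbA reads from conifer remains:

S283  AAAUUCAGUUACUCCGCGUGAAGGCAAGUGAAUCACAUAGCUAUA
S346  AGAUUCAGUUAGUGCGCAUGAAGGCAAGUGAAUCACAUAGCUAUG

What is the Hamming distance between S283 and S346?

Differing sites — 2:A/G; 12:C/G; 14:C/G; 18:G/A; 45:A/G.
That gives 5 mismatches out of 45 aligned sites, so the Hamming distance is 5.

5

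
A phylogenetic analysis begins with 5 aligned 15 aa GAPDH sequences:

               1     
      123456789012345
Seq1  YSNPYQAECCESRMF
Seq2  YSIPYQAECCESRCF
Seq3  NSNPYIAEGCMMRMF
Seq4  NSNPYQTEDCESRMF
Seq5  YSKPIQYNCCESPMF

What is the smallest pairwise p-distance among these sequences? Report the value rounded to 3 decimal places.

0.133

Pairwise Hamming distances:
  Seq1 vs Seq2: 2
  Seq1 vs Seq3: 5
  Seq1 vs Seq4: 3
  Seq1 vs Seq5: 5
  Seq2 vs Seq3: 7
  Seq2 vs Seq4: 5
  Seq2 vs Seq5: 6
  Seq3 vs Seq4: 5
  Seq3 vs Seq5: 10
  Seq4 vs Seq5: 7
The smallest is 2 mismatches, between Seq1 and Seq2; p = 2/15 = 0.133.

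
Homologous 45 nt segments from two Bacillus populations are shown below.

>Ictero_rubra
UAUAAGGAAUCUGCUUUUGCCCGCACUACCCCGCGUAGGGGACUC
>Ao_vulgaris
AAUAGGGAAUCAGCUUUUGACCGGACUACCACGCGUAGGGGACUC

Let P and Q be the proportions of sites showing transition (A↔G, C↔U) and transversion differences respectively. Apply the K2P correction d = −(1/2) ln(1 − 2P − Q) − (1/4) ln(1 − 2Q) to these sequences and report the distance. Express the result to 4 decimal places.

Differing sites — 1:U/A (Tv); 5:A/G (Ti); 12:U/A (Tv); 20:C/A (Tv); 24:C/G (Tv); 31:C/A (Tv).
Of the 6 differences, 1 transition and 5 transversions over 45 sites: P = 1/45 = 0.022222, Q = 5/45 = 0.111111.
d = −0.5·ln(0.844445) − 0.25·ln(0.777778) = −0.5·(-0.169076) − 0.25·(-0.251314) = 0.1474.

0.1474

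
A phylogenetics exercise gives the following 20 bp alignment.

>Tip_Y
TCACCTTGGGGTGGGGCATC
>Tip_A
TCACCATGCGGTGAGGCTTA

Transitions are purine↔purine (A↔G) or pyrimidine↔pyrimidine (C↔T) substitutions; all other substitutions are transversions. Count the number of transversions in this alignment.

Differing sites — 6:T/A (Tv); 9:G/C (Tv); 14:G/A (Ti); 18:A/T (Tv); 20:C/A (Tv).
Of the 5 differences, 1 transition and 4 transversions, so the answer is 4.

4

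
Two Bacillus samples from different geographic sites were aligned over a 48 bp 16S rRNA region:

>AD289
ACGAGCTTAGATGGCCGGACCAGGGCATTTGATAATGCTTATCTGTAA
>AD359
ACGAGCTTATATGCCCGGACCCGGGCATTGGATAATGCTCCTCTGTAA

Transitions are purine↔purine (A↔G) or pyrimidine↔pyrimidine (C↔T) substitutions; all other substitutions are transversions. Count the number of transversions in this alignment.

5

The sequences differ at positions 10 (G/T, transversion), 14 (G/C, transversion), 22 (A/C, transversion), 30 (T/G, transversion), 40 (T/C, transition), 41 (A/C, transversion).
Of the 6 differences, 1 transition and 5 transversions, so the answer is 5.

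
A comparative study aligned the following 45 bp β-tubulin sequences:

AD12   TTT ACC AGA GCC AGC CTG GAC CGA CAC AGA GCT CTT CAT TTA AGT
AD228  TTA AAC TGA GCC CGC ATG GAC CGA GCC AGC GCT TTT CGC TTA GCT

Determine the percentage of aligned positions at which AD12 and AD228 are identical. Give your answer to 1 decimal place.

Differing sites — 3:T/A; 5:C/A; 7:A/T; 13:A/C; 16:C/A; 25:C/G; 26:A/C; 30:A/C; 34:C/T; 38:A/G; 39:T/C; 43:A/G; 44:G/C.
32 of the 45 sites match, so the percent identity is 32/45 × 100 = 71.1%.

71.1%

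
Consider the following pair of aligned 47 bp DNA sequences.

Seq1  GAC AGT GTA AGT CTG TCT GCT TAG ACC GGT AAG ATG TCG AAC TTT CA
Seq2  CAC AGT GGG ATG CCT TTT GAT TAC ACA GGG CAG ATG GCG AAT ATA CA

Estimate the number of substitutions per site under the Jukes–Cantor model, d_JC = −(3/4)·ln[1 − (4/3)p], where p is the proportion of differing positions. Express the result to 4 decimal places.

Mismatches occur at site 1 (G↔C), site 8 (T↔G), site 9 (A↔G), site 11 (G↔T), site 12 (T↔G), site 14 (T↔C), site 15 (G↔T), site 17 (C↔T), site 20 (C↔A), site 24 (G↔C), site 27 (C↔A), site 30 (T↔G), site 31 (A↔C), site 37 (T↔G), site 42 (C↔T), site 43 (T↔A), site 45 (T↔A).
p = 17/47 = 0.361702.
d = −0.75 · ln(1 − (4/3)·0.361702) = −0.75 · ln(0.517731) = −0.75 · (-0.658299) = 0.4937.

0.4937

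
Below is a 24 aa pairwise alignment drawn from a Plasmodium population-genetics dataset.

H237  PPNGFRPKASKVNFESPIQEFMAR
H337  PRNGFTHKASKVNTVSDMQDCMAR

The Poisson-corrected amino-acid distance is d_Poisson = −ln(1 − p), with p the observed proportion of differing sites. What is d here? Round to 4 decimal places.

Differing sites — 2:P/R; 6:R/T; 7:P/H; 14:F/T; 15:E/V; 17:P/D; 18:I/M; 20:E/D; 21:F/C.
p = 9/24 = 0.375000.
d = −ln(1 − 0.375000) = −ln(0.625000) = 0.4700.

0.4700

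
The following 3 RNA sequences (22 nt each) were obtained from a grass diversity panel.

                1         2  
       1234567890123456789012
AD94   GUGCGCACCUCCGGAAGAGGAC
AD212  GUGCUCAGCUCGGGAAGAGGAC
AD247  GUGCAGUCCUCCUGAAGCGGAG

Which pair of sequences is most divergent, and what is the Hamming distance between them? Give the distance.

8

Pairwise Hamming distances:
  AD94 vs AD212: 3
  AD94 vs AD247: 6
  AD212 vs AD247: 8
The largest is 8, between AD212 and AD247.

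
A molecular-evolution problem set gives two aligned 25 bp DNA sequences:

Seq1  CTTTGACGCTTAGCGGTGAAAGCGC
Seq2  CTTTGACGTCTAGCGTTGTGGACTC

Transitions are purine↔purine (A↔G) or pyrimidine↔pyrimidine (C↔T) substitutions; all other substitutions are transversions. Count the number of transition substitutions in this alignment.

Differing sites — 9:C/T (Ti); 10:T/C (Ti); 16:G/T (Tv); 19:A/T (Tv); 20:A/G (Ti); 21:A/G (Ti); 22:G/A (Ti); 24:G/T (Tv).
Of the 8 differences, 5 transitions and 3 transversions, so the answer is 5.

5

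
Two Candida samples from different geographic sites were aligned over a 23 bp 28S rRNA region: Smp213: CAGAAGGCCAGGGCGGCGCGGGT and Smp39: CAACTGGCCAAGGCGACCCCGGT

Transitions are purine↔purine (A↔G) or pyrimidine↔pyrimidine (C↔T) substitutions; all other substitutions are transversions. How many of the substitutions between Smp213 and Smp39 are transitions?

Differing sites — 3:G/A (Ti); 4:A/C (Tv); 5:A/T (Tv); 11:G/A (Ti); 16:G/A (Ti); 18:G/C (Tv); 20:G/C (Tv).
Of the 7 differences, 3 transitions and 4 transversions, so the answer is 3.

3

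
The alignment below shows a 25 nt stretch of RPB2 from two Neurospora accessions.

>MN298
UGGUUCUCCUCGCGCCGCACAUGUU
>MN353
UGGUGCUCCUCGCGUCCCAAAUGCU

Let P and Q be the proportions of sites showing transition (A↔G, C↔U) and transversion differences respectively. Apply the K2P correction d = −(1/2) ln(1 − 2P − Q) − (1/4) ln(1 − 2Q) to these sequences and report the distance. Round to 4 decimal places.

The sequences differ at positions 5 (U/G, transversion), 15 (C/U, transition), 17 (G/C, transversion), 20 (C/A, transversion), 24 (U/C, transition).
Of the 5 differences, 2 transitions and 3 transversions over 25 sites: P = 2/25 = 0.080000, Q = 3/25 = 0.120000.
d = −0.5·ln(0.720000) − 0.25·ln(0.760000) = −0.5·(-0.328504) − 0.25·(-0.274437) = 0.2329.

0.2329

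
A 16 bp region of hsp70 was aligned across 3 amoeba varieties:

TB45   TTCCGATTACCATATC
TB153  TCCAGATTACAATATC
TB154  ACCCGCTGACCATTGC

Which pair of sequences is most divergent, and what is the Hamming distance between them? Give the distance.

7

Pairwise Hamming distances:
  TB45 vs TB153: 3
  TB45 vs TB154: 6
  TB153 vs TB154: 7
The largest is 7, between TB153 and TB154.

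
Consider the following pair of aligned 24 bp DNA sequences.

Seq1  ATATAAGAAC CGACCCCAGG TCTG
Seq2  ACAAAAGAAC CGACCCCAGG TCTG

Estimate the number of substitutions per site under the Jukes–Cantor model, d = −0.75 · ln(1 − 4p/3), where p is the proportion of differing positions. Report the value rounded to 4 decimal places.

0.0883

Differing sites — 2:T/C; 4:T/A.
p = 2/24 = 0.083333.
d = −0.75 · ln(1 − (4/3)·0.083333) = −0.75 · ln(0.888889) = −0.75 · (-0.117783) = 0.0883.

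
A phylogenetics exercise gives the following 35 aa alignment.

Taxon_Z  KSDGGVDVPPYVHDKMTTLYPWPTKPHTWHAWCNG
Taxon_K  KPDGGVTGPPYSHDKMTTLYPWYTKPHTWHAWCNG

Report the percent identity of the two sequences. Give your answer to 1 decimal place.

Mismatches occur at site 2 (S→P), site 7 (D→T), site 8 (V→G), site 12 (V→S), site 23 (P→Y).
30 of the 35 sites match, so the percent identity is 30/35 × 100 = 85.7%.

85.7%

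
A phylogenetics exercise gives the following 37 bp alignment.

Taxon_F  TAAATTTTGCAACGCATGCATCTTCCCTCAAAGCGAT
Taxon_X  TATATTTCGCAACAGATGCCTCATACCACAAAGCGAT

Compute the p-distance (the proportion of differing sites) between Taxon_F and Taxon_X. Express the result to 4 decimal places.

Mismatches occur at site 3 (A→T), site 8 (T→C), site 14 (G→A), site 15 (C→G), site 20 (A→C), site 23 (T→A), site 25 (C→A), site 28 (T→A).
There are 8 differences over 37 sites, so p = 8/37 = 0.2162.

0.2162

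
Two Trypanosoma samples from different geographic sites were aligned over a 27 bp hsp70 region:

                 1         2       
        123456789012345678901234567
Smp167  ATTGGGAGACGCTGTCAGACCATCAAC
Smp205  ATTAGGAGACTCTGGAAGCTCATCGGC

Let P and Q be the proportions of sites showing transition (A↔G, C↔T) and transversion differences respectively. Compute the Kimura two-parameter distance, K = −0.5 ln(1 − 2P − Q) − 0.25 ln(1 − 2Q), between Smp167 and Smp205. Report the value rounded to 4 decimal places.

The sequences differ at positions 4 (G/A, transition), 11 (G/T, transversion), 15 (T/G, transversion), 16 (C/A, transversion), 19 (A/C, transversion), 20 (C/T, transition), 25 (A/G, transition), 26 (A/G, transition).
Of the 8 differences, 4 transitions and 4 transversions over 27 sites: P = 4/27 = 0.148148, Q = 4/27 = 0.148148.
d = −0.5·ln(0.555556) − 0.25·ln(0.703704) = −0.5·(-0.587786) − 0.25·(-0.351397) = 0.3817.

0.3817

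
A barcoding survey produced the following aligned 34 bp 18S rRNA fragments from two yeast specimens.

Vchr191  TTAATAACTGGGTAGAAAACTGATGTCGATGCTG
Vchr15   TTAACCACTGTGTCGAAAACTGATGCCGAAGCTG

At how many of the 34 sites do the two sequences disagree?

Differing sites — 5:T/C; 6:A/C; 11:G/T; 14:A/C; 26:T/C; 30:T/A.
That gives 6 mismatches out of 34 aligned sites, so the Hamming distance is 6.

6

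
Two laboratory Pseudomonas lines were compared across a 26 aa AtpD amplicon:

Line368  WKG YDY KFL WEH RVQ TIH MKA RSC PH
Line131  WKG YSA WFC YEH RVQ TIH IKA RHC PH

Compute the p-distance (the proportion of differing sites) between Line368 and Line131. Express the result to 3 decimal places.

0.269

Mismatches occur at site 5 (D↔S), site 6 (Y↔A), site 7 (K↔W), site 9 (L↔C), site 10 (W↔Y), site 19 (M↔I), site 23 (S↔H).
There are 7 differences over 26 sites, so p = 7/26 = 0.269.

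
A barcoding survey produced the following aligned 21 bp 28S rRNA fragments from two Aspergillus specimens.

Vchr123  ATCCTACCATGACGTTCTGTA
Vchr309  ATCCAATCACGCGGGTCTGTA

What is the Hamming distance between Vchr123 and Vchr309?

Mismatches occur at site 5 (T↔A), site 7 (C↔T), site 10 (T↔C), site 12 (A↔C), site 13 (C↔G), site 15 (T↔G).
That gives 6 mismatches out of 21 aligned sites, so the Hamming distance is 6.

6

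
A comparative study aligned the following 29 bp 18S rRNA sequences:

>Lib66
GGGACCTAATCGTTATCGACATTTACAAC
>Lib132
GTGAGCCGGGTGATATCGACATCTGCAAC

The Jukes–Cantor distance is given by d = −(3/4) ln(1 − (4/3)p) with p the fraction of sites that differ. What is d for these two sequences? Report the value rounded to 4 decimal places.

Mismatches occur at site 2 (G/T), site 5 (C/G), site 7 (T/C), site 8 (A/G), site 9 (A/G), site 10 (T/G), site 11 (C/T), site 13 (T/A), site 23 (T/C), site 25 (A/G).
p = 10/29 = 0.344828.
d = −0.75 · ln(1 − (4/3)·0.344828) = −0.75 · ln(0.540229) = −0.75 · (-0.615762) = 0.4618.

0.4618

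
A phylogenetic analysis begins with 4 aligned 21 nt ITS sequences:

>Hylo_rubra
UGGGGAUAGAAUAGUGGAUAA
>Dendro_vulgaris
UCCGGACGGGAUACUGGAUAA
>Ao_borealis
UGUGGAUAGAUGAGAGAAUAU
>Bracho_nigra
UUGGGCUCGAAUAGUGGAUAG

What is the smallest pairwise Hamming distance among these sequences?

4

Pairwise Hamming distances:
  Hylo_rubra vs Dendro_vulgaris: 6
  Hylo_rubra vs Ao_borealis: 6
  Hylo_rubra vs Bracho_nigra: 4
  Dendro_vulgaris vs Ao_borealis: 11
  Dendro_vulgaris vs Bracho_nigra: 8
  Ao_borealis vs Bracho_nigra: 9
The smallest is 4, between Hylo_rubra and Bracho_nigra.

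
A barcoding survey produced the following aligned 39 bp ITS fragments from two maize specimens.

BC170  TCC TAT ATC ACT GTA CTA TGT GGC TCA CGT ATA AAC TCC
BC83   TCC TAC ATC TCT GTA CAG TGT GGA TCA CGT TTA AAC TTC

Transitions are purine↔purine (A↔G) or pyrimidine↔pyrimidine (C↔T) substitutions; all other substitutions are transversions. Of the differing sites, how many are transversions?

4

Differing sites — 6:T/C (Ti); 10:A/T (Tv); 17:T/A (Tv); 18:A/G (Ti); 24:C/A (Tv); 31:A/T (Tv); 38:C/T (Ti).
Of the 7 differences, 3 transitions and 4 transversions, so the answer is 4.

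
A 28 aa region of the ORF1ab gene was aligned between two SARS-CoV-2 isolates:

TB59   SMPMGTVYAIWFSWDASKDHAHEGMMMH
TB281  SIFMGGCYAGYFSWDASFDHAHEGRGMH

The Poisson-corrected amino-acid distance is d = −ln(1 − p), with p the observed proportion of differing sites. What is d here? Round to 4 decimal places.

Mismatches occur at site 2 (M→I), site 3 (P→F), site 6 (T→G), site 7 (V→C), site 10 (I→G), site 11 (W→Y), site 18 (K→F), site 25 (M→R), site 26 (M→G).
p = 9/28 = 0.321429.
d = −ln(1 − 0.321429) = −ln(0.678571) = 0.3878.

0.3878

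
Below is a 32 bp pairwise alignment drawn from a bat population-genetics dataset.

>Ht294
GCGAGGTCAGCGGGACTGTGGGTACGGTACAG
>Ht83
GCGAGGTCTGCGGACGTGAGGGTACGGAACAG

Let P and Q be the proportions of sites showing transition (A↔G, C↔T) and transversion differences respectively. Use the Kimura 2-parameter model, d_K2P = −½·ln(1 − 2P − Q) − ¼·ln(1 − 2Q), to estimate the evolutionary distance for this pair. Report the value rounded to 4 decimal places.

0.2171

Differing sites — 9:A/T (Tv); 14:G/A (Ti); 15:A/C (Tv); 16:C/G (Tv); 19:T/A (Tv); 28:T/A (Tv).
Of the 6 differences, 1 transition and 5 transversions over 32 sites: P = 1/32 = 0.031250, Q = 5/32 = 0.156250.
d = −0.5·ln(0.781250) − 0.25·ln(0.687500) = −0.5·(-0.246860) − 0.25·(-0.374693) = 0.2171.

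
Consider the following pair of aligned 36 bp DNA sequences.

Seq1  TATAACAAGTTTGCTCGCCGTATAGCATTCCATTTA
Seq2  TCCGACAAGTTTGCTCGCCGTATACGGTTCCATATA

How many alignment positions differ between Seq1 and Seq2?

Differing sites — 2:A/C; 3:T/C; 4:A/G; 25:G/C; 26:C/G; 27:A/G; 34:T/A.
That gives 7 mismatches out of 36 aligned sites, so the Hamming distance is 7.

7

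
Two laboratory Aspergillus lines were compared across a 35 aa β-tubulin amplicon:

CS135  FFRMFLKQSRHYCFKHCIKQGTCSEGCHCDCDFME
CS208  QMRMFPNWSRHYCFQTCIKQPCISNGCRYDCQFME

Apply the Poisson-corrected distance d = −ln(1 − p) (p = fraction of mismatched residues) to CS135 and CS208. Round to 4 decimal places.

The sequences differ at positions 1 (F/Q), 2 (F/M), 6 (L/P), 7 (K/N), 8 (Q/W), 15 (K/Q), 16 (H/T), 21 (G/P), 22 (T/C), 23 (C/I), 25 (E/N), 28 (H/R), 29 (C/Y), 32 (D/Q).
p = 14/35 = 0.400000.
d = −ln(1 − 0.400000) = −ln(0.600000) = 0.5108.

0.5108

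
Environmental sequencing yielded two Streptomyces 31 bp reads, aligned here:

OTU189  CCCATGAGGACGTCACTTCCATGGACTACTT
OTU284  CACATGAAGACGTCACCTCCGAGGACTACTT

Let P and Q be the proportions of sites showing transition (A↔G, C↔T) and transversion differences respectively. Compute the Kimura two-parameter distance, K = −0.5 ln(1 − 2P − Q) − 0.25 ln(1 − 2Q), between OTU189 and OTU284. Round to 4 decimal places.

Differing sites — 2:C/A (Tv); 8:G/A (Ti); 17:T/C (Ti); 21:A/G (Ti); 22:T/A (Tv).
Of the 5 differences, 3 transitions and 2 transversions over 31 sites: P = 3/31 = 0.096774, Q = 2/31 = 0.064516.
d = −0.5·ln(0.741936) − 0.25·ln(0.870968) = −0.5·(-0.298492) − 0.25·(-0.138150) = 0.1838.

0.1838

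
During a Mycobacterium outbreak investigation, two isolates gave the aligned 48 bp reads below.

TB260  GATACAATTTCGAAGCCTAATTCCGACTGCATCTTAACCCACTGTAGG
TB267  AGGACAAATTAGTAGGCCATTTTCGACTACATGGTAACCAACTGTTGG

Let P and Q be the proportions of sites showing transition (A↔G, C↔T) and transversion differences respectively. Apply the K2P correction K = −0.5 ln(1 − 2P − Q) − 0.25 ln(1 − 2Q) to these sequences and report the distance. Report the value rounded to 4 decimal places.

0.4042

Mismatches occur at site 1 (G↔A, transition), site 2 (A↔G, transition), site 3 (T↔G, transversion), site 8 (T↔A, transversion), site 11 (C↔A, transversion), site 13 (A↔T, transversion), site 16 (C↔G, transversion), site 18 (T↔C, transition), site 20 (A↔T, transversion), site 23 (C↔T, transition), site 29 (G↔A, transition), site 33 (C↔G, transversion), site 34 (T↔G, transversion), site 40 (C↔A, transversion), site 46 (A↔T, transversion).
Of the 15 differences, 5 transitions and 10 transversions over 48 sites: P = 5/48 = 0.104167, Q = 10/48 = 0.208333.
d = −0.5·ln(0.583333) − 0.25·ln(0.583334) = −0.5·(-0.538997) − 0.25·(-0.538995) = 0.4042.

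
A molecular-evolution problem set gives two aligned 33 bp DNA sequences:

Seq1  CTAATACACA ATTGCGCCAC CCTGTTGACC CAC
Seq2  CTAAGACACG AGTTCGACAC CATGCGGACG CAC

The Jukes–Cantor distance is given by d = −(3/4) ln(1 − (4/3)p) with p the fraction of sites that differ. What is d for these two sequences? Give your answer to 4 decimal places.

The sequences differ at positions 5 (T/G), 10 (A/G), 12 (T/G), 14 (G/T), 17 (C/A), 22 (C/A), 25 (T/C), 26 (T/G), 30 (C/G).
p = 9/33 = 0.272727.
d = −0.75 · ln(1 − (4/3)·0.272727) = −0.75 · ln(0.636364) = −0.75 · (-0.451985) = 0.3390.

0.3390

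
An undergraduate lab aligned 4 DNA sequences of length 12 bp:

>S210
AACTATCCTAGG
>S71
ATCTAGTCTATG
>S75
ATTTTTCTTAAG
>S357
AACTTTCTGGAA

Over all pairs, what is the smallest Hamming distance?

Pairwise Hamming distances:
  S210 vs S71: 4
  S210 vs S75: 5
  S210 vs S357: 6
  S71 vs S75: 6
  S71 vs S357: 9
  S75 vs S357: 5
The smallest is 4, between S210 and S71.

4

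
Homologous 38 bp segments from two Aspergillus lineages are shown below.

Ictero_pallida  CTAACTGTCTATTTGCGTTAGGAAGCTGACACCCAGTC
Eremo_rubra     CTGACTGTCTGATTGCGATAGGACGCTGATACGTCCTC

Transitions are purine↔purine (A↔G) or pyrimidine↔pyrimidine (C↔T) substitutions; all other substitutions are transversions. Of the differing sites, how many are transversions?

6

The sequences differ at positions 3 (A/G, transition), 11 (A/G, transition), 12 (T/A, transversion), 18 (T/A, transversion), 24 (A/C, transversion), 30 (C/T, transition), 33 (C/G, transversion), 34 (C/T, transition), 35 (A/C, transversion), 36 (G/C, transversion).
Of the 10 differences, 4 transitions and 6 transversions, so the answer is 6.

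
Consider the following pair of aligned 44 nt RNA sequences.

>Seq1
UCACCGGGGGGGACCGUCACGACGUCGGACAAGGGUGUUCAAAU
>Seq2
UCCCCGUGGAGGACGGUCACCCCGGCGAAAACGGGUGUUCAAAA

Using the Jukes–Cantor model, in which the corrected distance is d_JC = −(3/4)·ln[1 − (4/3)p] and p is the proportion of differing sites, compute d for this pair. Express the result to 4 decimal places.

Mismatches occur at site 3 (A/C), site 7 (G/U), site 10 (G/A), site 15 (C/G), site 21 (G/C), site 22 (A/C), site 25 (U/G), site 28 (G/A), site 30 (C/A), site 32 (A/C), site 44 (U/A).
p = 11/44 = 0.250000.
d = −0.75 · ln(1 − (4/3)·0.250000) = −0.75 · ln(0.666667) = −0.75 · (-0.405465) = 0.3041.

0.3041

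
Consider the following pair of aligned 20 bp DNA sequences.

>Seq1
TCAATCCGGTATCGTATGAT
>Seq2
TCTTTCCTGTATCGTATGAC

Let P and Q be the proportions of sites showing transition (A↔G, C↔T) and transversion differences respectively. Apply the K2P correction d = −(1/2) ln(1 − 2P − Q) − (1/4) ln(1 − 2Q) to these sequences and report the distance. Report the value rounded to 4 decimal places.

0.2330

Differing sites — 3:A/T (Tv); 4:A/T (Tv); 8:G/T (Tv); 20:T/C (Ti).
Of the 4 differences, 1 transition and 3 transversions over 20 sites: P = 1/20 = 0.050000, Q = 3/20 = 0.150000.
d = −0.5·ln(0.750000) − 0.25·ln(0.700000) = −0.5·(-0.287682) − 0.25·(-0.356675) = 0.2330.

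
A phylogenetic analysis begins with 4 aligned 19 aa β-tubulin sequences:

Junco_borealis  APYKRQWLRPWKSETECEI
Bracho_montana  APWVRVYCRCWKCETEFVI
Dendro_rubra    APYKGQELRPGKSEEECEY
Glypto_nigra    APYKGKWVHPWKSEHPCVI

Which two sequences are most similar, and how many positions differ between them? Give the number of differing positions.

5

Pairwise Hamming distances:
  Junco_borealis vs Bracho_montana: 9
  Junco_borealis vs Dendro_rubra: 5
  Junco_borealis vs Glypto_nigra: 7
  Bracho_montana vs Dendro_rubra: 13
  Bracho_montana vs Glypto_nigra: 12
  Dendro_rubra vs Glypto_nigra: 9
The smallest is 5, between Junco_borealis and Dendro_rubra.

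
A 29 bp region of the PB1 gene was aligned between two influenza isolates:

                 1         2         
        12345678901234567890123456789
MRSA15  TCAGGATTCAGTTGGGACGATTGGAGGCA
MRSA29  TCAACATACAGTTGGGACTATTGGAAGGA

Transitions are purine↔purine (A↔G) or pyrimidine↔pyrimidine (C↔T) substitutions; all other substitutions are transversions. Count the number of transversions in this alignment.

4

The sequences differ at positions 4 (G/A, transition), 5 (G/C, transversion), 8 (T/A, transversion), 19 (G/T, transversion), 26 (G/A, transition), 28 (C/G, transversion).
Of the 6 differences, 2 transitions and 4 transversions, so the answer is 4.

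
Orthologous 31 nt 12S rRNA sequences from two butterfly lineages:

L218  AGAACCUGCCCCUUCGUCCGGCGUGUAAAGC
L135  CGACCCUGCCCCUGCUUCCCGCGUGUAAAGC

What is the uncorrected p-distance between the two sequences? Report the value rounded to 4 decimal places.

0.1613

Differing sites — 1:A/C; 4:A/C; 14:U/G; 16:G/U; 20:G/C.
There are 5 differences over 31 sites, so p = 5/31 = 0.1613.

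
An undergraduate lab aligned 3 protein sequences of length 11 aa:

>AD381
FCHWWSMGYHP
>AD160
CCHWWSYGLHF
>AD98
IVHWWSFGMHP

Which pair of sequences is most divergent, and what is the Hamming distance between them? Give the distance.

Pairwise Hamming distances:
  AD381 vs AD160: 4
  AD381 vs AD98: 4
  AD160 vs AD98: 5
The largest is 5, between AD160 and AD98.

5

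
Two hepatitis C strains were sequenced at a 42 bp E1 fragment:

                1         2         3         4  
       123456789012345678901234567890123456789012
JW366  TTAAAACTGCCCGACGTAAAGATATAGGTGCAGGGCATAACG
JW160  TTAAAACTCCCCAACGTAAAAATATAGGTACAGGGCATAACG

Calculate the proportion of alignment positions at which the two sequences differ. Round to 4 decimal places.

The sequences differ at positions 9 (G/C), 13 (G/A), 21 (G/A), 30 (G/A).
There are 4 differences over 42 sites, so p = 4/42 = 0.0952.

0.0952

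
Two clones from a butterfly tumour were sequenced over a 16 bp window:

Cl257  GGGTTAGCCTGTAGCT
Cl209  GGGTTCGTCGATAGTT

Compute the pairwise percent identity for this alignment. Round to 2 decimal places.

68.75%

The sequences differ at positions 6 (A/C), 8 (C/T), 10 (T/G), 11 (G/A), 15 (C/T).
11 of the 16 sites match, so the percent identity is 11/16 × 100 = 68.75%.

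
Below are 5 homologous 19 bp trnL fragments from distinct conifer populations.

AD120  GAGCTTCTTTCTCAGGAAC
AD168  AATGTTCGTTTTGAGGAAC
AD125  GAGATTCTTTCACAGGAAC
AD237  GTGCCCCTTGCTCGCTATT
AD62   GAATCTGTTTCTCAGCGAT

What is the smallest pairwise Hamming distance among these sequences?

Pairwise Hamming distances:
  AD120 vs AD168: 6
  AD120 vs AD125: 2
  AD120 vs AD237: 9
  AD120 vs AD62: 7
  AD168 vs AD125: 7
  AD168 vs AD237: 15
  AD168 vs AD62: 11
  AD125 vs AD237: 11
  AD125 vs AD62: 8
  AD237 vs AD62: 11
The smallest is 2, between AD120 and AD125.

2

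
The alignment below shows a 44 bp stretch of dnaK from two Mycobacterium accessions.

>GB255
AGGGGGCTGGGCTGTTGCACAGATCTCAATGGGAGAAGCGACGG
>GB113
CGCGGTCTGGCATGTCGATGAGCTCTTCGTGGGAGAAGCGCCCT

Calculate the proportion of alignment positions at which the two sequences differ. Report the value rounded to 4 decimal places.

Mismatches occur at site 1 (A→C), site 3 (G→C), site 6 (G→T), site 11 (G→C), site 12 (C→A), site 16 (T→C), site 18 (C→A), site 19 (A→T), site 20 (C→G), site 23 (A→C), site 27 (C→T), site 28 (A→C), site 29 (A→G), site 41 (A→C), site 43 (G→C), site 44 (G→T).
There are 16 differences over 44 sites, so p = 16/44 = 0.3636.

0.3636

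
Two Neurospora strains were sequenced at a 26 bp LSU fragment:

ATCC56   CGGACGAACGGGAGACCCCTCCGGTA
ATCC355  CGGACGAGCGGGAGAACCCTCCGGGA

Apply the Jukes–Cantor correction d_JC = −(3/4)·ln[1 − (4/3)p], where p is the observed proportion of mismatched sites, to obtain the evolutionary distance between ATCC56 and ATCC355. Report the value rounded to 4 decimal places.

The sequences differ at positions 8 (A/G), 16 (C/A), 25 (T/G).
p = 3/26 = 0.115385.
d = −0.75 · ln(1 − (4/3)·0.115385) = −0.75 · ln(0.846153) = −0.75 · (-0.167055) = 0.1253.

0.1253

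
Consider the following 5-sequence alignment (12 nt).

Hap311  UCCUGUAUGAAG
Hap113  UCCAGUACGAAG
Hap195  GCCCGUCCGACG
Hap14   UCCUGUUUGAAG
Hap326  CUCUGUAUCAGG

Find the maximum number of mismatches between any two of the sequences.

7

Pairwise Hamming distances:
  Hap311 vs Hap113: 2
  Hap311 vs Hap195: 5
  Hap311 vs Hap14: 1
  Hap311 vs Hap326: 4
  Hap113 vs Hap195: 4
  Hap113 vs Hap14: 3
  Hap113 vs Hap326: 6
  Hap195 vs Hap14: 5
  Hap195 vs Hap326: 7
  Hap14 vs Hap326: 5
The largest is 7, between Hap195 and Hap326.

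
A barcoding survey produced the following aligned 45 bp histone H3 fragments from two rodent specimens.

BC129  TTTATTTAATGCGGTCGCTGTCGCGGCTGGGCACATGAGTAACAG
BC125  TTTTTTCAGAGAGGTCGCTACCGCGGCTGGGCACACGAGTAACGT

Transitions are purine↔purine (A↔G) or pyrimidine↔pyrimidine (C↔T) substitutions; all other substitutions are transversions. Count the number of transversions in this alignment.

Differing sites — 4:A/T (Tv); 7:T/C (Ti); 9:A/G (Ti); 10:T/A (Tv); 12:C/A (Tv); 20:G/A (Ti); 21:T/C (Ti); 36:T/C (Ti); 44:A/G (Ti); 45:G/T (Tv).
Of the 10 differences, 6 transitions and 4 transversions, so the answer is 4.

4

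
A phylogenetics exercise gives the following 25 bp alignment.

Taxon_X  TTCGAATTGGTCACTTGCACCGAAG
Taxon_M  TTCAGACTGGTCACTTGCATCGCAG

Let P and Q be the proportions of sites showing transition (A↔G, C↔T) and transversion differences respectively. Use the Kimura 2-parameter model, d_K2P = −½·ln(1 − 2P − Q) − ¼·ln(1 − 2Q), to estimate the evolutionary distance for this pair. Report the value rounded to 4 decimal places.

0.2440

Differing sites — 4:G/A (Ti); 5:A/G (Ti); 7:T/C (Ti); 20:C/T (Ti); 23:A/C (Tv).
Of the 5 differences, 4 transitions and 1 transversion over 25 sites: P = 4/25 = 0.160000, Q = 1/25 = 0.040000.
d = −0.5·ln(0.640000) − 0.25·ln(0.920000) = −0.5·(-0.446287) − 0.25·(-0.083382) = 0.2440.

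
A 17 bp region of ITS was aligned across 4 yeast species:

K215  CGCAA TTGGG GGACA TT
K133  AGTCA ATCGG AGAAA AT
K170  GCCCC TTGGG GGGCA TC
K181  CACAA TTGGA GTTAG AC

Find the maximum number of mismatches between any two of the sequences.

12

Pairwise Hamming distances:
  K215 vs K133: 8
  K215 vs K170: 6
  K215 vs K181: 8
  K133 vs K170: 11
  K133 vs K181: 12
  K170 vs K181: 10
The largest is 12, between K133 and K181.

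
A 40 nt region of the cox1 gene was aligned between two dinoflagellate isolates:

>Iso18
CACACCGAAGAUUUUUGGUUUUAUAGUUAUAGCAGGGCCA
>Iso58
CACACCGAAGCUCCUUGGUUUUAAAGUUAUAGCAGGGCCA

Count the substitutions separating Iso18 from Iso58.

4

Mismatches occur at site 11 (A→C), site 13 (U→C), site 14 (U→C), site 24 (U→A).
That gives 4 mismatches out of 40 aligned sites, so the Hamming distance is 4.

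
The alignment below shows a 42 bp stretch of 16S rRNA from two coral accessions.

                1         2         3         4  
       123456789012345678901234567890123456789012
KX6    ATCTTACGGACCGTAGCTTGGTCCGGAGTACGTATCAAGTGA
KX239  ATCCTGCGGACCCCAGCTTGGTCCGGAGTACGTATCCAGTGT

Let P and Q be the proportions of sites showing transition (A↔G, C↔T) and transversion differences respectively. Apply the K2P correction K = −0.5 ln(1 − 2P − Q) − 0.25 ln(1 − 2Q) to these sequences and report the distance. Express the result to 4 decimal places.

Mismatches occur at site 4 (T→C, transition), site 6 (A→G, transition), site 13 (G→C, transversion), site 14 (T→C, transition), site 37 (A→C, transversion), site 42 (A→T, transversion).
Of the 6 differences, 3 transitions and 3 transversions over 42 sites: P = 3/42 = 0.071429, Q = 3/42 = 0.071429.
d = −0.5·ln(0.785713) − 0.25·ln(0.857142) = −0.5·(-0.241164) − 0.25·(-0.154152) = 0.1591.

0.1591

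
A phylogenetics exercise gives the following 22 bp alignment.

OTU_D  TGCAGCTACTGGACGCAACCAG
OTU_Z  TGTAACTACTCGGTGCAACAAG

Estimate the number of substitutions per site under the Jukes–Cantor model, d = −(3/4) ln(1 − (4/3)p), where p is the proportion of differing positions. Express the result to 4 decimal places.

Differing sites — 3:C/T; 5:G/A; 11:G/C; 13:A/G; 14:C/T; 20:C/A.
p = 6/22 = 0.272727.
d = −0.75 · ln(1 − (4/3)·0.272727) = −0.75 · ln(0.636364) = −0.75 · (-0.451985) = 0.3390.

0.3390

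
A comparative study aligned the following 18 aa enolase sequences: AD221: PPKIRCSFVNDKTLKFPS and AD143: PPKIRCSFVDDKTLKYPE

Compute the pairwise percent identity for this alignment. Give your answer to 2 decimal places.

Mismatches occur at site 10 (N→D), site 16 (F→Y), site 18 (S→E).
15 of the 18 sites match, so the percent identity is 15/18 × 100 = 83.33%.

83.33%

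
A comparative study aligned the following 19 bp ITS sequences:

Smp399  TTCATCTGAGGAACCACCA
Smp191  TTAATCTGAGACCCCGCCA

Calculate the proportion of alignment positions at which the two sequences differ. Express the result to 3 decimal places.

0.263

Differing sites — 3:C/A; 11:G/A; 12:A/C; 13:A/C; 16:A/G.
There are 5 differences over 19 sites, so p = 5/19 = 0.263.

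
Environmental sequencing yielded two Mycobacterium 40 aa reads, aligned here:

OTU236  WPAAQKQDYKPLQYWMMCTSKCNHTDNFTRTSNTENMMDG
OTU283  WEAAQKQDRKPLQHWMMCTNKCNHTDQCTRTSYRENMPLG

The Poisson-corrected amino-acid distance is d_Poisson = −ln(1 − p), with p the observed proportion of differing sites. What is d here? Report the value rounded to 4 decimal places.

0.2877

The sequences differ at positions 2 (P/E), 9 (Y/R), 14 (Y/H), 20 (S/N), 27 (N/Q), 28 (F/C), 33 (N/Y), 34 (T/R), 38 (M/P), 39 (D/L).
p = 10/40 = 0.250000.
d = −ln(1 − 0.250000) = −ln(0.750000) = 0.2877.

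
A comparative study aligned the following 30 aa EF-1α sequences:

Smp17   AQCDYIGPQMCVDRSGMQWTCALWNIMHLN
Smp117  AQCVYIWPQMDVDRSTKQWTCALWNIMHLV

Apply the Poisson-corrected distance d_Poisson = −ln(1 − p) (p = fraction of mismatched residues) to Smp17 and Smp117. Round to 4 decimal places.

Mismatches occur at site 4 (D→V), site 7 (G→W), site 11 (C→D), site 16 (G→T), site 17 (M→K), site 30 (N→V).
p = 6/30 = 0.200000.
d = −ln(1 − 0.200000) = −ln(0.800000) = 0.2231.

0.2231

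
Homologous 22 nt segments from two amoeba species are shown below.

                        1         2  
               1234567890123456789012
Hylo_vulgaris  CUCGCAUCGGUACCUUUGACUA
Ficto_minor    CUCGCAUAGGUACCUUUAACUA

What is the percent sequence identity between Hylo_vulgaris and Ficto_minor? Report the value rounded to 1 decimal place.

Differing sites — 8:C/A; 18:G/A.
20 of the 22 sites match, so the percent identity is 20/22 × 100 = 90.9%.

90.9%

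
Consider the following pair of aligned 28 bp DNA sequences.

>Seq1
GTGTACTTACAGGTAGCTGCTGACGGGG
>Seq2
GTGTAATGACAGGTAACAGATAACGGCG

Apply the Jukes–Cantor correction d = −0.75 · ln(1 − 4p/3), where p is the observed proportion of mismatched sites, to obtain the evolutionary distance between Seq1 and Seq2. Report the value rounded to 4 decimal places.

Differing sites — 6:C/A; 8:T/G; 16:G/A; 18:T/A; 20:C/A; 22:G/A; 27:G/C.
p = 7/28 = 0.250000.
d = −0.75 · ln(1 − (4/3)·0.250000) = −0.75 · ln(0.666667) = −0.75 · (-0.405465) = 0.3041.

0.3041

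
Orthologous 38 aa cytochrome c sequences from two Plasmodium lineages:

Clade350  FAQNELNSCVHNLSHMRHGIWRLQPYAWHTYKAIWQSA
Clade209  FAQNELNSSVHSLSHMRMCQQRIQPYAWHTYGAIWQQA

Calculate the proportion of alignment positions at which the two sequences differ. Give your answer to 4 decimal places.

Mismatches occur at site 9 (C↔S), site 12 (N↔S), site 18 (H↔M), site 19 (G↔C), site 20 (I↔Q), site 21 (W↔Q), site 23 (L↔I), site 32 (K↔G), site 37 (S↔Q).
There are 9 differences over 38 sites, so p = 9/38 = 0.2368.

0.2368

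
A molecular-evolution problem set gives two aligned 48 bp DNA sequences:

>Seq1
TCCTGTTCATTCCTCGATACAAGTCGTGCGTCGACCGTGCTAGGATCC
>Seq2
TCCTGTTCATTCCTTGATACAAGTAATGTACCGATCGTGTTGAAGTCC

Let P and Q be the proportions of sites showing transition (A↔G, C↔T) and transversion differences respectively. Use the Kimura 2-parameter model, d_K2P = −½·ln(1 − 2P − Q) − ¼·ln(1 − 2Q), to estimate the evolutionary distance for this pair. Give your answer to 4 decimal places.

The sequences differ at positions 15 (C/T, transition), 25 (C/A, transversion), 26 (G/A, transition), 29 (C/T, transition), 30 (G/A, transition), 31 (T/C, transition), 35 (C/T, transition), 40 (C/T, transition), 42 (A/G, transition), 43 (G/A, transition), 44 (G/A, transition), 45 (A/G, transition).
Of the 12 differences, 11 transitions and 1 transversion over 48 sites: P = 11/48 = 0.229167, Q = 1/48 = 0.020833.
d = −0.5·ln(0.520833) − 0.25·ln(0.958334) = −0.5·(-0.652326) − 0.25·(-0.042559) = 0.3368.

0.3368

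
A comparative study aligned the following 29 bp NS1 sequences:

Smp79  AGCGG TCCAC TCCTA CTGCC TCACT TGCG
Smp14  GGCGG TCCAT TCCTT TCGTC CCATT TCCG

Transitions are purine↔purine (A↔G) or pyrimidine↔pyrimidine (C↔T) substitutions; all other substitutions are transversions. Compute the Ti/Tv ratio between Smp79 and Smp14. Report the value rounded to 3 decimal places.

The sequences differ at positions 1 (A/G, transition), 10 (C/T, transition), 15 (A/T, transversion), 16 (C/T, transition), 17 (T/C, transition), 19 (C/T, transition), 21 (T/C, transition), 24 (C/T, transition), 27 (G/C, transversion).
Of the 9 differences, 7 transitions and 2 transversions, so Ti/Tv = 7/2 = 3.500.

3.500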